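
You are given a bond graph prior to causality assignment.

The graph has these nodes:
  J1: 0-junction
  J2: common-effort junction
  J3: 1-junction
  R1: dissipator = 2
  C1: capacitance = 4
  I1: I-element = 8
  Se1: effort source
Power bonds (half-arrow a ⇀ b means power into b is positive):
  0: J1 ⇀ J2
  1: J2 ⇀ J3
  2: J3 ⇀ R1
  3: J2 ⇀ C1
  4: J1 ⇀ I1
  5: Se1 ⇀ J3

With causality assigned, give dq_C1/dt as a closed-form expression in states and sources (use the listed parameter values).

dq_C1/dt = -E_Se1/2 - p_I1/8 - q_C1/8

bond 5 stroke→J3  (Se1 (Se) sets effort on bond)
bond 3 stroke→J2  (C1 integral (e out))
bond 0 stroke→J1  (J2 effort already set via bond 3)
bond 1 stroke→J3  (0-jn J2 has e-setter on 3)
bond 2 stroke→R1  (J3 needs exactly one f-in)
bond 4 stroke→I1  (0-jn J1 has e-setter on 0)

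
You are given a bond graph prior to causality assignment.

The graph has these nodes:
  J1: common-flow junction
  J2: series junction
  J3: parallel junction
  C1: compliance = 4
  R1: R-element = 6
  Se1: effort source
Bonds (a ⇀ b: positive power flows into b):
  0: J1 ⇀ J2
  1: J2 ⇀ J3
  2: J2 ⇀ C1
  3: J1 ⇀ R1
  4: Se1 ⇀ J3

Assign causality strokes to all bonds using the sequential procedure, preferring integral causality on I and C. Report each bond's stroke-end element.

b4 stroke at J3  (source Se1 imposes e)
b1 stroke at J2  (common-e at J3 fixed by 4)
b2 stroke at J2  (C1 outputs effort q/C1)
b0 stroke at J1  (J2 needs exactly one f-in)
b3 stroke at R1  (J1 needs exactly one f-in)

β0 stroke at J1
β1 stroke at J2
β2 stroke at J2
β3 stroke at R1
β4 stroke at J3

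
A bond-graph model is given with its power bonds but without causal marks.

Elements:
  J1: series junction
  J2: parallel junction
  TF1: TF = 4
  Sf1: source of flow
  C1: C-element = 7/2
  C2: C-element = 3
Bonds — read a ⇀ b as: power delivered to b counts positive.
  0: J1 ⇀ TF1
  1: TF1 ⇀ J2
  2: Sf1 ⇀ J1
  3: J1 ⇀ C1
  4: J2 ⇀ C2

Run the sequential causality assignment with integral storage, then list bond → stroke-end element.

b2 stroke→Sf1  (source Sf1 imposes f)
b0 stroke→J1  (common-f at J1 fixed by 2)
b3 stroke→J1  (common-f at J1 fixed by 2)
b1 stroke→TF1  (TF1: transformer flips bond 0)
b4 stroke→J2  (only one effort-in slot at J2)

b0 →J1
b1 →TF1
b2 →Sf1
b3 →J1
b4 →J2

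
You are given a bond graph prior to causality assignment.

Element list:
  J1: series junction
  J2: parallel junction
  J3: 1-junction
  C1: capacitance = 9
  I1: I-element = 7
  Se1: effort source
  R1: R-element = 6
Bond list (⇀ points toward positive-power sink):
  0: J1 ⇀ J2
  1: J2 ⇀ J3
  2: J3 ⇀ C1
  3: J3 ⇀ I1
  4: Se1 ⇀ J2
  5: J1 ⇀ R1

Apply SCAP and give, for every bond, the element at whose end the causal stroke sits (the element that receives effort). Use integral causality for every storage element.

bond 0 →J1
bond 1 →J3
bond 2 →J3
bond 3 →I1
bond 4 →J2
bond 5 →R1

#4 →J2  (Se1: effort source, stroke at far end)
#0 →J1  (common-e at J2 fixed by 4)
#1 →J3  (J2 effort already set via bond 4)
#5 →R1  (only one flow-in slot at J1)
#2 →J3  (C1 integral (e out))
#3 →I1  (J3: last free bond brings flow in)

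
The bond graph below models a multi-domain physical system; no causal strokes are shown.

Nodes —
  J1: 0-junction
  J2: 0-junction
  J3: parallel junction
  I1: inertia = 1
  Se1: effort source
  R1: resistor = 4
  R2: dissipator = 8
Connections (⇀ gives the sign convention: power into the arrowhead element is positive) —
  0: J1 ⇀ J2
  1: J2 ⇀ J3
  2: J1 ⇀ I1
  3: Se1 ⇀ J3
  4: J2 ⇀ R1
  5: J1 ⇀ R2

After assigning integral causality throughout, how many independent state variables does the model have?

1  (I1 all integral)

bond 3 →J3  (Se1: effort source, stroke at far end)
bond 1 →J2  (J3: bond 3 brought effort, rest push out)
bond 0 →J1  (common-e at J2 fixed by 1)
bond 4 →R1  (common-e at J2 fixed by 1)
bond 2 →I1  (0-jn J1 has e-setter on 0)
bond 5 →R2  (0-jn J1 has e-setter on 0)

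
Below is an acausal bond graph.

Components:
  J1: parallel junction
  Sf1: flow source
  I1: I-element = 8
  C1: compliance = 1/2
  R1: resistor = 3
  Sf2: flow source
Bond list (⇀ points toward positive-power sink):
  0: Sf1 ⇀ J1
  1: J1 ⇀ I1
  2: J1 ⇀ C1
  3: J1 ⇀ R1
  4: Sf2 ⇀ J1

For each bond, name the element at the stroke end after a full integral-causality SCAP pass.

b0 →Sf1  (Sf1: flow source, stroke at near end)
b4 →Sf2  (Sf2: flow source, stroke at near end)
b1 →I1  (I1 integral (f out))
b2 →J1  (prefer integral on C1)
b3 →R1  (common-e at J1 fixed by 2)

b0 |Sf1
b1 |I1
b2 |J1
b3 |R1
b4 |Sf2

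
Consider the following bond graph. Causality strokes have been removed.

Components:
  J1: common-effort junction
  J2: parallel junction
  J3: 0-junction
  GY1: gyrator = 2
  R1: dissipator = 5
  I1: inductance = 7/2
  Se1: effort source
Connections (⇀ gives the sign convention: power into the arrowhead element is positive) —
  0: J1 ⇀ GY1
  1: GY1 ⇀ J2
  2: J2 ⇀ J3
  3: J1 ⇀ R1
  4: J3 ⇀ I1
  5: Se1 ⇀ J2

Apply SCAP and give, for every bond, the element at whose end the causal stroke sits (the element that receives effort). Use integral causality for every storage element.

bond 0 stroke→GY1
bond 1 stroke→GY1
bond 2 stroke→J3
bond 3 stroke→J1
bond 4 stroke→I1
bond 5 stroke→J2

β5 stroke at J2  (Se1 (Se) sets effort on bond)
β1 stroke at GY1  (common-e at J2 fixed by 5)
β2 stroke at J3  (J2: bond 5 brought effort, rest push out)
β4 stroke at I1  (J3: bond 2 brought effort, rest push out)
β0 stroke at GY1  (GY GY1: same side as bond 1)
β3 stroke at J1  (J1: last free bond brings effort in)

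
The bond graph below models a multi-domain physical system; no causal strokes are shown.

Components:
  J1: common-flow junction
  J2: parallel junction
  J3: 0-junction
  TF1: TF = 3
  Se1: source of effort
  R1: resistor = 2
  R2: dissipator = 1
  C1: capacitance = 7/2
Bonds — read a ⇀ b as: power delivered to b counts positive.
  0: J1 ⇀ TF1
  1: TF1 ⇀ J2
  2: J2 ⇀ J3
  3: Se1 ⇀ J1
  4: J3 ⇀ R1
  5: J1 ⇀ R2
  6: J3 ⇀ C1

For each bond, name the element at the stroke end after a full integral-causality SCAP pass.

β3 |J1  (source Se1 imposes e)
β6 |J3  (prefer integral on C1)
β2 |J2  (J3: bond 6 brought effort, rest push out)
β4 |R1  (J3: bond 6 brought effort, rest push out)
β1 |TF1  (J2 effort already set via bond 2)
β0 |J1  (TF1 one-in-one-out from 1)
β5 |R2  (only one flow-in slot at J1)

bond 0 stroke at J1
bond 1 stroke at TF1
bond 2 stroke at J2
bond 3 stroke at J1
bond 4 stroke at R1
bond 5 stroke at R2
bond 6 stroke at J3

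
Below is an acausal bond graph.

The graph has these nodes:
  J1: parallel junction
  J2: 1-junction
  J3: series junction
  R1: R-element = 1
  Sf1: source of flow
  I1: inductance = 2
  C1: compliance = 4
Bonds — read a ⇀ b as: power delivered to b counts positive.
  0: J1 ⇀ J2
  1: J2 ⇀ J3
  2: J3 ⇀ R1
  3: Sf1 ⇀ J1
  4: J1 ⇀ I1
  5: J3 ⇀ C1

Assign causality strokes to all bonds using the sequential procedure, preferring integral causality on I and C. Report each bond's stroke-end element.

b3 →Sf1  (Sf1: flow source, stroke at near end)
b4 →I1  (I1 outputs flow p/I1)
b0 →J1  (only one effort-in slot at J1)
b1 →J2  (J2: bond 0 brought flow, rest push out)
b2 →J3  (J3: bond 1 brought flow, rest push out)
b5 →J3  (J3: bond 1 brought flow, rest push out)

bond 0 →J1
bond 1 →J2
bond 2 →J3
bond 3 →Sf1
bond 4 →I1
bond 5 →J3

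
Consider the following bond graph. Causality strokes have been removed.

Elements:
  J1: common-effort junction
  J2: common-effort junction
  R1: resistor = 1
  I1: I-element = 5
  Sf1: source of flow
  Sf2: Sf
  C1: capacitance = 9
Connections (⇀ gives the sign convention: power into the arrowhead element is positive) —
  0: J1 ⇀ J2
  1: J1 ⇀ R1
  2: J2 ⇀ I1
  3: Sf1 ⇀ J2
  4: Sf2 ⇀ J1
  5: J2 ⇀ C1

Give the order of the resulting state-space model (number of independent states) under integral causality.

bond 3 →Sf1  (Sf1 fixes flow; stroke at Sf1)
bond 4 →Sf2  (Sf2 (Sf) sets flow on bond)
bond 2 →I1  (I1 integral (f out))
bond 5 →J2  (C1 outputs effort q/C1)
bond 0 →J1  (J2: bond 5 brought effort, rest push out)
bond 1 →R1  (0-jn J1 has e-setter on 0)

2  (C1, I1 all integral)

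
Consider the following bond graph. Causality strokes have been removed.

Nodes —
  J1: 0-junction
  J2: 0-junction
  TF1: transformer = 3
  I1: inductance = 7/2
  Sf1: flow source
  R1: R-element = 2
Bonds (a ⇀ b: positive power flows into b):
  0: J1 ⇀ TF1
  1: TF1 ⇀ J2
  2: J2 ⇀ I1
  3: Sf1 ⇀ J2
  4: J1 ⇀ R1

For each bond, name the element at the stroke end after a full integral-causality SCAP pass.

bond 0 →TF1
bond 1 →J2
bond 2 →I1
bond 3 →Sf1
bond 4 →J1

#3 stroke at Sf1  (Sf1: flow source, stroke at near end)
#2 stroke at I1  (I1 outputs flow p/I1)
#1 stroke at J2  (J2 needs exactly one e-in)
#0 stroke at TF1  (TF1 one-in-one-out from 1)
#4 stroke at J1  (J1: last free bond brings effort in)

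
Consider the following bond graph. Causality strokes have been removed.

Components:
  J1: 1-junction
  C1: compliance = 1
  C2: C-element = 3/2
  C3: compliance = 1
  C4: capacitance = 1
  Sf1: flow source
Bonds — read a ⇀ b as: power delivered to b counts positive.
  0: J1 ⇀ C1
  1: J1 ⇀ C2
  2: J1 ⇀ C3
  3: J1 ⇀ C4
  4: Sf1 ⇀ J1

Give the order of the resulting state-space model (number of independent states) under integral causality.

β4 stroke at Sf1  (source Sf1 imposes f)
β0 stroke at J1  (1-jn J1 has f-setter on 4)
β1 stroke at J1  (common-f at J1 fixed by 4)
β2 stroke at J1  (J1: bond 4 brought flow, rest push out)
β3 stroke at J1  (common-f at J1 fixed by 4)

4  (C1, C2, C3, C4 all integral)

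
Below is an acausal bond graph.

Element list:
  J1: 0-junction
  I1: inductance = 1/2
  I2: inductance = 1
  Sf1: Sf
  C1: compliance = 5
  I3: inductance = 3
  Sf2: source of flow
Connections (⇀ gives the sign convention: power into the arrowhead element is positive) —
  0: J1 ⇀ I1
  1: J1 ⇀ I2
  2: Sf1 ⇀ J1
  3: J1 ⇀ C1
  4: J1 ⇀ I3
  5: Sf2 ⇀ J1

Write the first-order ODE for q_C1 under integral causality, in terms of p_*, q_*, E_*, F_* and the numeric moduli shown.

bond 2 |Sf1  (Sf1 (Sf) sets flow on bond)
bond 5 |Sf2  (source Sf2 imposes f)
bond 0 |I1  (I1: I, integral causality)
bond 1 |I2  (I2 integral (f out))
bond 3 |J1  (C1: C, integral causality)
bond 4 |I3  (J1: bond 3 brought effort, rest push out)

dq_C1/dt = F_Sf1 + F_Sf2 - 2*p_I1 - p_I2 - p_I3/3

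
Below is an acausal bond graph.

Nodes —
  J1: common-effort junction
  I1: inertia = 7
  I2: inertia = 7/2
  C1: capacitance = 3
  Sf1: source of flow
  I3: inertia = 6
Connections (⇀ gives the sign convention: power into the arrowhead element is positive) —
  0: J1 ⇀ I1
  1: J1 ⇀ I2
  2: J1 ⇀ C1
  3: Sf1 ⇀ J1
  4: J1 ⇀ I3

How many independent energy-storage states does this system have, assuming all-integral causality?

bond 3 stroke→Sf1  (Sf1: flow source, stroke at near end)
bond 0 stroke→I1  (I1 outputs flow p/I1)
bond 1 stroke→I2  (I2 outputs flow p/I2)
bond 2 stroke→J1  (C1 integral (e out))
bond 4 stroke→I3  (common-e at J1 fixed by 2)

4  (C1, I1, I2, I3 all integral)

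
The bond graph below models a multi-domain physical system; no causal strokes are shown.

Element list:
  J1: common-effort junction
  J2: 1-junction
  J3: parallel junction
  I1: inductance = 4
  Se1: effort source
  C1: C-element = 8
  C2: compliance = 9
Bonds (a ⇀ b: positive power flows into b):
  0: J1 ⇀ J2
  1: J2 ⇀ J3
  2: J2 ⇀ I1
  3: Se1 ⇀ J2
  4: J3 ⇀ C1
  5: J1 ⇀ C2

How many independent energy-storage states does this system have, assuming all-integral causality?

β3 |J2  (Se1 (Se) sets effort on bond)
β2 |I1  (I1: I, integral causality)
β0 |J2  (1-jn J2 has f-setter on 2)
β1 |J2  (1-jn J2 has f-setter on 2)
β4 |J3  (closing 0-jn rule on J3)
β5 |J1  (closing 0-jn rule on J1)

3  (C1, C2, I1 all integral)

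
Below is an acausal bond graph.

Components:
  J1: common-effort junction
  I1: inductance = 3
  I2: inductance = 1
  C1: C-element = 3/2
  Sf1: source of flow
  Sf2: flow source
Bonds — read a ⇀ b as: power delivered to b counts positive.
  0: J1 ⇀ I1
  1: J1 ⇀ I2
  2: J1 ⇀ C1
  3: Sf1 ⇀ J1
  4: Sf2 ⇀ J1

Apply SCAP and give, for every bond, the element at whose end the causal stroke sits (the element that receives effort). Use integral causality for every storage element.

b3 →Sf1  (Sf1 (Sf) sets flow on bond)
b4 →Sf2  (Sf2: flow source, stroke at near end)
b0 →I1  (I1: I, integral causality)
b1 →I2  (prefer integral on I2)
b2 →J1  (closing 0-jn rule on J1)

#0 |I1
#1 |I2
#2 |J1
#3 |Sf1
#4 |Sf2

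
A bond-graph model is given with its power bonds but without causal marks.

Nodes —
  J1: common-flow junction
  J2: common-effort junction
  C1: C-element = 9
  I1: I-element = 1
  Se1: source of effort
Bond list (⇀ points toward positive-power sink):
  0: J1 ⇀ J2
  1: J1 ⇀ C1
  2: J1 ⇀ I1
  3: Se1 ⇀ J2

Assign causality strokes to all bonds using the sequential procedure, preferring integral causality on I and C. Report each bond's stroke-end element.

bond 3 →J2  (Se1: effort source, stroke at far end)
bond 0 →J1  (0-jn J2 has e-setter on 3)
bond 1 →J1  (prefer integral on C1)
bond 2 →I1  (closing 1-jn rule on J1)

β0 stroke at J1
β1 stroke at J1
β2 stroke at I1
β3 stroke at J2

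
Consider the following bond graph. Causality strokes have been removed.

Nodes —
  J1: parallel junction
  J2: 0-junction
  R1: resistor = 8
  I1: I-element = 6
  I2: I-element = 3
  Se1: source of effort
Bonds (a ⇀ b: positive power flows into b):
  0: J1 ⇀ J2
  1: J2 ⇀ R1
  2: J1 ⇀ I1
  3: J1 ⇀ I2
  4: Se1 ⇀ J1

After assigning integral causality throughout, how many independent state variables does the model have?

2  (I1, I2 all integral)

b4 stroke at J1  (Se1 (Se) sets effort on bond)
b0 stroke at J2  (J1 effort already set via bond 4)
b2 stroke at I1  (0-jn J1 has e-setter on 4)
b3 stroke at I2  (J1: bond 4 brought effort, rest push out)
b1 stroke at R1  (0-jn J2 has e-setter on 0)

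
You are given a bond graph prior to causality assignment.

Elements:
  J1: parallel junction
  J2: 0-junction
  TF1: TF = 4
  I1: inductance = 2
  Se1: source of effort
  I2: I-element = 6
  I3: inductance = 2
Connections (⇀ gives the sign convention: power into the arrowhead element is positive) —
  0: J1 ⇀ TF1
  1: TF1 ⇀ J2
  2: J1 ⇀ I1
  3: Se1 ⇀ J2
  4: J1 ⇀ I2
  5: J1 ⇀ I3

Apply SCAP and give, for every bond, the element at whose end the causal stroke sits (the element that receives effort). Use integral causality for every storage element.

β0 →J1
β1 →TF1
β2 →I1
β3 →J2
β4 →I2
β5 →I3

b3 →J2  (Se1: effort source, stroke at far end)
b1 →TF1  (common-e at J2 fixed by 3)
b0 →J1  (TF1 one-in-one-out from 1)
b2 →I1  (J1 effort already set via bond 0)
b4 →I2  (J1 effort already set via bond 0)
b5 →I3  (J1 effort already set via bond 0)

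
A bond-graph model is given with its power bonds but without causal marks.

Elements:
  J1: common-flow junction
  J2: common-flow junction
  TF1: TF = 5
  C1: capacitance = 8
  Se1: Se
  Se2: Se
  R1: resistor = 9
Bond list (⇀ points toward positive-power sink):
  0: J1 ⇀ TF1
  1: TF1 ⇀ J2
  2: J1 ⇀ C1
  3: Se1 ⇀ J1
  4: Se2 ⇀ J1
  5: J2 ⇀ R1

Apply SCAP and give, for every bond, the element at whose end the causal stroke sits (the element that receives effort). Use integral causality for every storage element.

#0 |TF1
#1 |J2
#2 |J1
#3 |J1
#4 |J1
#5 |R1

#3 |J1  (Se1 (Se) sets effort on bond)
#4 |J1  (source Se2 imposes e)
#2 |J1  (prefer integral on C1)
#0 |TF1  (only one flow-in slot at J1)
#1 |J2  (through TF1, causality passes straight; one stroke at TF1)
#5 |R1  (J2: last free bond brings flow in)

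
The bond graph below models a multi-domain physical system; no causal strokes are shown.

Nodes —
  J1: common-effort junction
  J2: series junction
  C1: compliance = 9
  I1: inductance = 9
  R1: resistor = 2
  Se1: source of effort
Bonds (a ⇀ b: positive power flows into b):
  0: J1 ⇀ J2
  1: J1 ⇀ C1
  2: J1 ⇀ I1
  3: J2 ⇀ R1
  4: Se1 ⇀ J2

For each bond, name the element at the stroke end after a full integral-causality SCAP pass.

#4 stroke→J2  (Se1 (Se) sets effort on bond)
#1 stroke→J1  (prefer integral on C1)
#0 stroke→J2  (J1 effort already set via bond 1)
#2 stroke→I1  (common-e at J1 fixed by 1)
#3 stroke→R1  (J2 needs exactly one f-in)

bond 0 stroke→J2
bond 1 stroke→J1
bond 2 stroke→I1
bond 3 stroke→R1
bond 4 stroke→J2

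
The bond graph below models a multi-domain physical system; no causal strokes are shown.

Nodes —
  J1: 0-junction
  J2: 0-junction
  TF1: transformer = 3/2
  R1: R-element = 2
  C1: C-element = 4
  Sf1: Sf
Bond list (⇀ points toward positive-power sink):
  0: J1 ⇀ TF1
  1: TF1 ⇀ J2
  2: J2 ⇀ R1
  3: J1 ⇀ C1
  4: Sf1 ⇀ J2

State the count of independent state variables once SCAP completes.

β4 →Sf1  (source Sf1 imposes f)
β3 →J1  (C1: C, integral causality)
β0 →TF1  (J1: bond 3 brought effort, rest push out)
β1 →J2  (TF1: transformer flips bond 0)
β2 →R1  (0-jn J2 has e-setter on 1)

1  (C1 all integral)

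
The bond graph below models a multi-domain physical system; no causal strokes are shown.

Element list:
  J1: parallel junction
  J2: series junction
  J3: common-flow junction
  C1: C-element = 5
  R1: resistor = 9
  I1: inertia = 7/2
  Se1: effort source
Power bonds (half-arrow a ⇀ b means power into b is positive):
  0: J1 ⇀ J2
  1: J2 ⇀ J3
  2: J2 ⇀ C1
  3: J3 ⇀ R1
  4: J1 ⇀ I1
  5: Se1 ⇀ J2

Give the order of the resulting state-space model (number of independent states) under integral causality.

2  (C1, I1 all integral)

b5 |J2  (Se1 fixes effort; stroke away)
b2 |J2  (C1: C, integral causality)
b4 |I1  (I1 integral (f out))
b0 |J1  (J1 needs exactly one e-in)
b1 |J2  (J2 flow already set via bond 0)
b3 |J3  (common-f at J3 fixed by 1)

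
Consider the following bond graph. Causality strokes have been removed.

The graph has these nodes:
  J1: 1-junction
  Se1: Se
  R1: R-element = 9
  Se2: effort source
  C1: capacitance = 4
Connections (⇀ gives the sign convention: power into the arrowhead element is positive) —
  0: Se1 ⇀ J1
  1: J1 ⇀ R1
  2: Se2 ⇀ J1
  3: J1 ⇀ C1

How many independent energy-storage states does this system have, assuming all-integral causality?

β0 |J1  (Se1: effort source, stroke at far end)
β2 |J1  (Se2 fixes effort; stroke away)
β3 |J1  (C1 integral (e out))
β1 |R1  (only one flow-in slot at J1)

1  (C1 all integral)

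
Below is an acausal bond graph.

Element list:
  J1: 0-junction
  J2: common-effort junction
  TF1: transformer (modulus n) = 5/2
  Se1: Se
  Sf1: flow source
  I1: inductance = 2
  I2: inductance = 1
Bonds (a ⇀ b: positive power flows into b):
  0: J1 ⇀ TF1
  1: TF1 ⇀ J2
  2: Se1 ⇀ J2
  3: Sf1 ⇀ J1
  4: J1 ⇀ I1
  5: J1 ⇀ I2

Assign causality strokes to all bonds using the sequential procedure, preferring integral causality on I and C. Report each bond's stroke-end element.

b0 stroke at J1
b1 stroke at TF1
b2 stroke at J2
b3 stroke at Sf1
b4 stroke at I1
b5 stroke at I2

β2 stroke→J2  (Se1: effort source, stroke at far end)
β3 stroke→Sf1  (source Sf1 imposes f)
β1 stroke→TF1  (J2 effort already set via bond 2)
β0 stroke→J1  (TF1 one-in-one-out from 1)
β4 stroke→I1  (0-jn J1 has e-setter on 0)
β5 stroke→I2  (J1: bond 0 brought effort, rest push out)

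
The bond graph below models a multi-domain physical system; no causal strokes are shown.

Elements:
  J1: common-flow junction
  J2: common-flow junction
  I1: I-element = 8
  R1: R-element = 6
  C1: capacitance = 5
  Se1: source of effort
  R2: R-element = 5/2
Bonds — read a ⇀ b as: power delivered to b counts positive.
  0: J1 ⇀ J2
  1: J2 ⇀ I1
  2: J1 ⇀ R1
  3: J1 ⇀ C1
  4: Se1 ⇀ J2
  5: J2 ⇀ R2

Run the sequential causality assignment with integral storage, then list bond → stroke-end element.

b4 →J2  (Se1: effort source, stroke at far end)
b1 →I1  (prefer integral on I1)
b0 →J2  (1-jn J2 has f-setter on 1)
b5 →J2  (common-f at J2 fixed by 1)
b2 →J1  (common-f at J1 fixed by 0)
b3 →J1  (1-jn J1 has f-setter on 0)

#0 stroke→J2
#1 stroke→I1
#2 stroke→J1
#3 stroke→J1
#4 stroke→J2
#5 stroke→J2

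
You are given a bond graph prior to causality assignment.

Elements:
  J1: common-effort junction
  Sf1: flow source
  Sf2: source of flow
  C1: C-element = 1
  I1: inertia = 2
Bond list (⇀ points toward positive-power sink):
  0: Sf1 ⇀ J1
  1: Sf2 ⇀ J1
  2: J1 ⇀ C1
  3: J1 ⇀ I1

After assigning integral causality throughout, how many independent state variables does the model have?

2  (C1, I1 all integral)

#0 stroke at Sf1  (source Sf1 imposes f)
#1 stroke at Sf2  (Sf2: flow source, stroke at near end)
#2 stroke at J1  (C1: C, integral causality)
#3 stroke at I1  (J1 effort already set via bond 2)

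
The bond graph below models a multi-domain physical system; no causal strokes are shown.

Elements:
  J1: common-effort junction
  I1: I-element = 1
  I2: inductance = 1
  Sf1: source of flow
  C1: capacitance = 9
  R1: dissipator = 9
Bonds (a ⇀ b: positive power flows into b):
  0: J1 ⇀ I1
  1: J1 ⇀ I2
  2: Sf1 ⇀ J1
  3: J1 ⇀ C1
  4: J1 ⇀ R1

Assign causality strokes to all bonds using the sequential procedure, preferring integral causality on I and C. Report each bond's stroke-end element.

β0 stroke at I1
β1 stroke at I2
β2 stroke at Sf1
β3 stroke at J1
β4 stroke at R1

b2 →Sf1  (Sf1 fixes flow; stroke at Sf1)
b0 →I1  (I1: I, integral causality)
b1 →I2  (I2 outputs flow p/I2)
b3 →J1  (C1 outputs effort q/C1)
b4 →R1  (common-e at J1 fixed by 3)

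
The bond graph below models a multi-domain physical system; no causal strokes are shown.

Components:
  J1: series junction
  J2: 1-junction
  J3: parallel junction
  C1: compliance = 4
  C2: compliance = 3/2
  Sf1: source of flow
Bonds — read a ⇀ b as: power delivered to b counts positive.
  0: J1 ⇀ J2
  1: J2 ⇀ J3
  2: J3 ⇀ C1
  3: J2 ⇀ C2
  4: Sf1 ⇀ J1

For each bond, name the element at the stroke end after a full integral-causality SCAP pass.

b0 stroke→J1
b1 stroke→J2
b2 stroke→J3
b3 stroke→J2
b4 stroke→Sf1

b4 stroke→Sf1  (source Sf1 imposes f)
b0 stroke→J1  (J1 flow already set via bond 4)
b1 stroke→J2  (J2: bond 0 brought flow, rest push out)
b3 stroke→J2  (J2: bond 0 brought flow, rest push out)
b2 stroke→J3  (closing 0-jn rule on J3)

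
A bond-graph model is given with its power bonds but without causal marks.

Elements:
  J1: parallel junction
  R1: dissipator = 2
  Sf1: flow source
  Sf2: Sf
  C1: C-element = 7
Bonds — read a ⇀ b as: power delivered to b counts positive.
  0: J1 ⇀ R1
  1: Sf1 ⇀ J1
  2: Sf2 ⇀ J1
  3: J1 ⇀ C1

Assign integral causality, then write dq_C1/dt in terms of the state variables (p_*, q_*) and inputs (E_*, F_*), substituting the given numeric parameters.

dq_C1/dt = F_Sf1 + F_Sf2 - q_C1/14

#1 stroke→Sf1  (Sf1 (Sf) sets flow on bond)
#2 stroke→Sf2  (Sf2 (Sf) sets flow on bond)
#3 stroke→J1  (C1 integral (e out))
#0 stroke→R1  (J1 effort already set via bond 3)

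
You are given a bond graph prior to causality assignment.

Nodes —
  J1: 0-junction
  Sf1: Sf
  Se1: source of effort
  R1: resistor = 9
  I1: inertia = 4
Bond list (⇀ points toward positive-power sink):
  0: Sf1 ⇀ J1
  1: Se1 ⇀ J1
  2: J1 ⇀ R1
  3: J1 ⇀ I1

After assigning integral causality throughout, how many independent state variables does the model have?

1  (I1 all integral)

β0 stroke→Sf1  (Sf1 fixes flow; stroke at Sf1)
β1 stroke→J1  (Se1 fixes effort; stroke away)
β2 stroke→R1  (0-jn J1 has e-setter on 1)
β3 stroke→I1  (J1 effort already set via bond 1)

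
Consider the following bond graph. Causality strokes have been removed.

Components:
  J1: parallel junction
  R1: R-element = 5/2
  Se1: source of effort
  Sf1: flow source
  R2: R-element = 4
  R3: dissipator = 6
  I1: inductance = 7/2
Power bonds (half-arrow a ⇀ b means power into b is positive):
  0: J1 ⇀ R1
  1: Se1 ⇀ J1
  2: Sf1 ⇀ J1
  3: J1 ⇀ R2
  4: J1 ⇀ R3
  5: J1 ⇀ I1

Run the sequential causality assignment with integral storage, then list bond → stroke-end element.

bond 0 stroke→R1
bond 1 stroke→J1
bond 2 stroke→Sf1
bond 3 stroke→R2
bond 4 stroke→R3
bond 5 stroke→I1

bond 1 stroke→J1  (Se1: effort source, stroke at far end)
bond 2 stroke→Sf1  (Sf1 (Sf) sets flow on bond)
bond 0 stroke→R1  (common-e at J1 fixed by 1)
bond 3 stroke→R2  (common-e at J1 fixed by 1)
bond 4 stroke→R3  (J1 effort already set via bond 1)
bond 5 stroke→I1  (0-jn J1 has e-setter on 1)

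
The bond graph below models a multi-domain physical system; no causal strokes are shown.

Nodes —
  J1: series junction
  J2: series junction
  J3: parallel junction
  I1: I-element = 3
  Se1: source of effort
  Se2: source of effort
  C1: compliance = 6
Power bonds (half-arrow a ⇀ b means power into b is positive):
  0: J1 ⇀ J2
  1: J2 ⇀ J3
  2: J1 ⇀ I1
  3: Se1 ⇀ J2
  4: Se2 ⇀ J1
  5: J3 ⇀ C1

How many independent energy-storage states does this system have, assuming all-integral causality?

2  (C1, I1 all integral)

bond 3 stroke at J2  (Se1 fixes effort; stroke away)
bond 4 stroke at J1  (Se2: effort source, stroke at far end)
bond 2 stroke at I1  (prefer integral on I1)
bond 0 stroke at J1  (1-jn J1 has f-setter on 2)
bond 1 stroke at J2  (J2 flow already set via bond 0)
bond 5 stroke at J3  (closing 0-jn rule on J3)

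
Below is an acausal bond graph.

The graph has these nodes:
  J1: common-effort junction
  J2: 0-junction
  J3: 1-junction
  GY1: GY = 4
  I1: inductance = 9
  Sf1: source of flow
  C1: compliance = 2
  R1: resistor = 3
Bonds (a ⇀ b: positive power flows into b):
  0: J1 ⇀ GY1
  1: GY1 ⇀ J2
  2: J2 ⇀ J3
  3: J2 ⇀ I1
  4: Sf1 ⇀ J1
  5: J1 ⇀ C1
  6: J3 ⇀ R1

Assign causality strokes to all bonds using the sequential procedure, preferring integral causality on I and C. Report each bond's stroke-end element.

β4 →Sf1  (Sf1: flow source, stroke at near end)
β3 →I1  (I1 integral (f out))
β5 →J1  (prefer integral on C1)
β0 →GY1  (J1: bond 5 brought effort, rest push out)
β1 →GY1  (through GY1, causality inverts; strokes same side of GY1)
β2 →J2  (J2: last free bond brings effort in)
β6 →J3  (1-jn J3 has f-setter on 2)

#0 stroke→GY1
#1 stroke→GY1
#2 stroke→J2
#3 stroke→I1
#4 stroke→Sf1
#5 stroke→J1
#6 stroke→J3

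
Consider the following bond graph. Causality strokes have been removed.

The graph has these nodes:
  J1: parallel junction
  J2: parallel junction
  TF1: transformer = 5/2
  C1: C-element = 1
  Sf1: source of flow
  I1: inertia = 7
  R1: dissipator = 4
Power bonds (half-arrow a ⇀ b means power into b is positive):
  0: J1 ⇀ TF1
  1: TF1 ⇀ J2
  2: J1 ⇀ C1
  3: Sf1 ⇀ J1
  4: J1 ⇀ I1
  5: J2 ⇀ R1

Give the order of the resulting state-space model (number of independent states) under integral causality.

bond 3 stroke at Sf1  (source Sf1 imposes f)
bond 2 stroke at J1  (prefer integral on C1)
bond 0 stroke at TF1  (J1 effort already set via bond 2)
bond 4 stroke at I1  (common-e at J1 fixed by 2)
bond 1 stroke at J2  (through TF1, causality passes straight; one stroke at TF1)
bond 5 stroke at R1  (0-jn J2 has e-setter on 1)

2  (C1, I1 all integral)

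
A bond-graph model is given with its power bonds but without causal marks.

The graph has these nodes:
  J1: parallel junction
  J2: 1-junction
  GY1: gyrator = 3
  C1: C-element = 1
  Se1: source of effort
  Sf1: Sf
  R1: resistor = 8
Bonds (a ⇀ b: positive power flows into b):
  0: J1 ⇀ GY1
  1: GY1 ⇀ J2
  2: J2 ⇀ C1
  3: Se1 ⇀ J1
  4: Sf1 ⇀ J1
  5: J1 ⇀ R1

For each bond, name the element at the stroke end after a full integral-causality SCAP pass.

b3 →J1  (source Se1 imposes e)
b4 →Sf1  (source Sf1 imposes f)
b0 →GY1  (J1: bond 3 brought effort, rest push out)
b5 →R1  (0-jn J1 has e-setter on 3)
b1 →GY1  (GY1: gyrator matches bond 0)
b2 →J2  (J2: bond 1 brought flow, rest push out)

#0 stroke at GY1
#1 stroke at GY1
#2 stroke at J2
#3 stroke at J1
#4 stroke at Sf1
#5 stroke at R1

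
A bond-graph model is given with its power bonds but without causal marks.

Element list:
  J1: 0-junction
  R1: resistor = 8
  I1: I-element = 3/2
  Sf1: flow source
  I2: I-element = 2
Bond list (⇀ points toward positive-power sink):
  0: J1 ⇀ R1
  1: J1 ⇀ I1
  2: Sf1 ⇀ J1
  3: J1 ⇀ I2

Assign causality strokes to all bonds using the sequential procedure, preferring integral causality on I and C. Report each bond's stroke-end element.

#0 |J1
#1 |I1
#2 |Sf1
#3 |I2

#2 →Sf1  (Sf1 fixes flow; stroke at Sf1)
#1 →I1  (I1 integral (f out))
#3 →I2  (I2 outputs flow p/I2)
#0 →J1  (closing 0-jn rule on J1)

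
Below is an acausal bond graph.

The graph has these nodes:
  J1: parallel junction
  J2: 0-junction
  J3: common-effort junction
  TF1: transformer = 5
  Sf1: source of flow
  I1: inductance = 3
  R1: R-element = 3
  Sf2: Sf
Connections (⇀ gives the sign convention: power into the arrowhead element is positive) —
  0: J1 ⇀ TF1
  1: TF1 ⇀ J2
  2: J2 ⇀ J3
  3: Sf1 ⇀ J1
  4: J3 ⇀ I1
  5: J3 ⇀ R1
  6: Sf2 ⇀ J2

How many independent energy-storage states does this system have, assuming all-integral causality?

1  (I1 all integral)

#3 stroke→Sf1  (Sf1 (Sf) sets flow on bond)
#6 stroke→Sf2  (Sf2 fixes flow; stroke at Sf2)
#0 stroke→J1  (J1 needs exactly one e-in)
#1 stroke→TF1  (through TF1, causality passes straight; one stroke at TF1)
#2 stroke→J2  (only one effort-in slot at J2)
#4 stroke→I1  (I1 integral (f out))
#5 stroke→J3  (only one effort-in slot at J3)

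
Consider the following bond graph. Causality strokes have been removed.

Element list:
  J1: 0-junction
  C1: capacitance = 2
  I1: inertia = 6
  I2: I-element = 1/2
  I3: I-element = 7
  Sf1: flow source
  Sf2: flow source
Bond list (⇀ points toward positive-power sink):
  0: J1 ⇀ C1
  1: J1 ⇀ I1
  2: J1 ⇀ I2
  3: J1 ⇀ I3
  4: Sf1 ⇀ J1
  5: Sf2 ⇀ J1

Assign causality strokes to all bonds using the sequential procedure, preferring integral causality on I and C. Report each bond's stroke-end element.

bond 4 |Sf1  (Sf1 fixes flow; stroke at Sf1)
bond 5 |Sf2  (Sf2 (Sf) sets flow on bond)
bond 0 |J1  (C1 outputs effort q/C1)
bond 1 |I1  (J1: bond 0 brought effort, rest push out)
bond 2 |I2  (J1 effort already set via bond 0)
bond 3 |I3  (common-e at J1 fixed by 0)

b0 stroke at J1
b1 stroke at I1
b2 stroke at I2
b3 stroke at I3
b4 stroke at Sf1
b5 stroke at Sf2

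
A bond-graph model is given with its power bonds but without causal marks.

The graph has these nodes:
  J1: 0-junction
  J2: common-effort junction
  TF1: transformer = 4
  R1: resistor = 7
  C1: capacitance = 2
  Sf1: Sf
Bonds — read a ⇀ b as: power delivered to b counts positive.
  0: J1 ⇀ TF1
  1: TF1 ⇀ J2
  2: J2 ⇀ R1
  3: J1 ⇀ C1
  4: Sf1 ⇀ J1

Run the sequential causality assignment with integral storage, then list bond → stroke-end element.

β0 →TF1
β1 →J2
β2 →R1
β3 →J1
β4 →Sf1

β4 |Sf1  (source Sf1 imposes f)
β3 |J1  (C1: C, integral causality)
β0 |TF1  (common-e at J1 fixed by 3)
β1 |J2  (TF1: transformer flips bond 0)
β2 |R1  (0-jn J2 has e-setter on 1)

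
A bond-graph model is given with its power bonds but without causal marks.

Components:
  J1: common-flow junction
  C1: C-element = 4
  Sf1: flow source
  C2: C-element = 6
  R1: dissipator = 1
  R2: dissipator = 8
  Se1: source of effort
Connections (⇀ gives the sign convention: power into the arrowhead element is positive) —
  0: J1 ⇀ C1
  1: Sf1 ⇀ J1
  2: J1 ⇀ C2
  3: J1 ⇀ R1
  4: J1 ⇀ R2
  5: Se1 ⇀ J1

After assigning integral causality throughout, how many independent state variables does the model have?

#1 →Sf1  (Sf1 fixes flow; stroke at Sf1)
#5 →J1  (source Se1 imposes e)
#0 →J1  (common-f at J1 fixed by 1)
#2 →J1  (J1: bond 1 brought flow, rest push out)
#3 →J1  (J1: bond 1 brought flow, rest push out)
#4 →J1  (J1 flow already set via bond 1)

2  (C1, C2 all integral)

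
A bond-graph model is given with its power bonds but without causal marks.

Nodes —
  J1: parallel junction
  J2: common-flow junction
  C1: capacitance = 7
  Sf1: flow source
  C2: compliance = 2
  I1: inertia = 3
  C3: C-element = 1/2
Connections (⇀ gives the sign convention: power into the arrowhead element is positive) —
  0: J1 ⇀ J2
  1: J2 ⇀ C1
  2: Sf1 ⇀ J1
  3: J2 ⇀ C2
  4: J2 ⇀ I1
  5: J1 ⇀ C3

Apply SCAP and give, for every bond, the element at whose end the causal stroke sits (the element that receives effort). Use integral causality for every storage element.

b0 |J2
b1 |J2
b2 |Sf1
b3 |J2
b4 |I1
b5 |J1

#2 →Sf1  (Sf1: flow source, stroke at near end)
#1 →J2  (C1 outputs effort q/C1)
#3 →J2  (prefer integral on C2)
#4 →I1  (prefer integral on I1)
#0 →J2  (J2 flow already set via bond 4)
#5 →J1  (only one effort-in slot at J1)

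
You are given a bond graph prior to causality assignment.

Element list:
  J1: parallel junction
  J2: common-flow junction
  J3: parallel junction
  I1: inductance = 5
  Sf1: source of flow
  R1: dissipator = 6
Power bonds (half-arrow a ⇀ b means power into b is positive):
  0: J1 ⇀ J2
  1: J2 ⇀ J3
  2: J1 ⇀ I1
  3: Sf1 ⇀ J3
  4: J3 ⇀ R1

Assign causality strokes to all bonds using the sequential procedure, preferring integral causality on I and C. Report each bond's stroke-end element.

#0 →J1
#1 →J2
#2 →I1
#3 →Sf1
#4 →J3

#3 stroke at Sf1  (Sf1 fixes flow; stroke at Sf1)
#2 stroke at I1  (I1 outputs flow p/I1)
#0 stroke at J1  (only one effort-in slot at J1)
#1 stroke at J2  (1-jn J2 has f-setter on 0)
#4 stroke at J3  (J3 needs exactly one e-in)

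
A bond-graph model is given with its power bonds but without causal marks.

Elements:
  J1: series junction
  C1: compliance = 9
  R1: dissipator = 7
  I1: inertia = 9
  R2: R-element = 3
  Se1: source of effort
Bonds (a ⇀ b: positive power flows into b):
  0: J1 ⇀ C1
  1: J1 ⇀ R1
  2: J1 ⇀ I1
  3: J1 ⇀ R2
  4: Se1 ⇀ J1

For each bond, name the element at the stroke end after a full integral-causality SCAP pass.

bond 0 stroke→J1
bond 1 stroke→J1
bond 2 stroke→I1
bond 3 stroke→J1
bond 4 stroke→J1

#4 stroke at J1  (source Se1 imposes e)
#0 stroke at J1  (prefer integral on C1)
#2 stroke at I1  (I1 integral (f out))
#1 stroke at J1  (1-jn J1 has f-setter on 2)
#3 stroke at J1  (1-jn J1 has f-setter on 2)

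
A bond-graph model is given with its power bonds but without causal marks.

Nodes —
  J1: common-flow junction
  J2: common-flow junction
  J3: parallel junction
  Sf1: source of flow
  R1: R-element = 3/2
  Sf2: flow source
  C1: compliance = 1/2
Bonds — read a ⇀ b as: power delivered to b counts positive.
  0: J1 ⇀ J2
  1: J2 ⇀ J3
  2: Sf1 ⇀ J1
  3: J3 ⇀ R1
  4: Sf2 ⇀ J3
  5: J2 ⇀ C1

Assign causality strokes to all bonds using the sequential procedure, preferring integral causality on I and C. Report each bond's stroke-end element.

bond 0 →J1
bond 1 →J2
bond 2 →Sf1
bond 3 →J3
bond 4 →Sf2
bond 5 →J2

#2 |Sf1  (source Sf1 imposes f)
#4 |Sf2  (Sf2: flow source, stroke at near end)
#0 |J1  (J1 flow already set via bond 2)
#1 |J2  (common-f at J2 fixed by 0)
#5 |J2  (common-f at J2 fixed by 0)
#3 |J3  (J3 needs exactly one e-in)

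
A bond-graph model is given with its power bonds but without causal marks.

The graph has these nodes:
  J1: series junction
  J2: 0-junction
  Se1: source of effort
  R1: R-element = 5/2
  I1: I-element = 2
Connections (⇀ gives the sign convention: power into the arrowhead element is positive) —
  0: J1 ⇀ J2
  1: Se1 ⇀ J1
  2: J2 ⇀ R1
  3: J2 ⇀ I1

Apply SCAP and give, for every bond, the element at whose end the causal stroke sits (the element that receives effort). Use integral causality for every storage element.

β0 |J2
β1 |J1
β2 |R1
β3 |I1

β1 |J1  (source Se1 imposes e)
β0 |J2  (J1: last free bond brings flow in)
β2 |R1  (J2: bond 0 brought effort, rest push out)
β3 |I1  (J2: bond 0 brought effort, rest push out)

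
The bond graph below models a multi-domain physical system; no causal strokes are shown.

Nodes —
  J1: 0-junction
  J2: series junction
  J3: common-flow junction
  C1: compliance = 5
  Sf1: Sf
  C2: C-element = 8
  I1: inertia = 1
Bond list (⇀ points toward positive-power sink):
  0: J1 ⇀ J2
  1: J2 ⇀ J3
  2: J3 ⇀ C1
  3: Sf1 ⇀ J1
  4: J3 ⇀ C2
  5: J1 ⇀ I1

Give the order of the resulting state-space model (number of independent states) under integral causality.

3  (C1, C2, I1 all integral)

#3 →Sf1  (Sf1 (Sf) sets flow on bond)
#2 →J3  (C1 integral (e out))
#4 →J3  (C2 integral (e out))
#1 →J2  (J3 needs exactly one f-in)
#0 →J1  (J2 needs exactly one f-in)
#5 →I1  (J1 effort already set via bond 0)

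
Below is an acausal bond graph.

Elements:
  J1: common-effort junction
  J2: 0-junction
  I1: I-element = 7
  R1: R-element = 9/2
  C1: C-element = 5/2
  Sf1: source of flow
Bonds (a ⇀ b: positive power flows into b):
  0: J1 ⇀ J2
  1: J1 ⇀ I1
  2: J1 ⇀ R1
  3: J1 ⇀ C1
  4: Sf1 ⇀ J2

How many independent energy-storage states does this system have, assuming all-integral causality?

2  (C1, I1 all integral)

#4 |Sf1  (source Sf1 imposes f)
#0 |J2  (only one effort-in slot at J2)
#1 |I1  (I1 outputs flow p/I1)
#3 |J1  (C1 integral (e out))
#2 |R1  (0-jn J1 has e-setter on 3)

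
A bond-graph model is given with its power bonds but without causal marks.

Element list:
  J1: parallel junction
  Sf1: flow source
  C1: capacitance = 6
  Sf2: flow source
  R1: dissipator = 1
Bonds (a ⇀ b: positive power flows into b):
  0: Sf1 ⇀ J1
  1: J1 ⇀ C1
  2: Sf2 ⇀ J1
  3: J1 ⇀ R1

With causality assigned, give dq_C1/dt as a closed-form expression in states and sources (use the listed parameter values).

dq_C1/dt = F_Sf1 + F_Sf2 - q_C1/6

#0 stroke at Sf1  (Sf1: flow source, stroke at near end)
#2 stroke at Sf2  (Sf2 (Sf) sets flow on bond)
#1 stroke at J1  (C1: C, integral causality)
#3 stroke at R1  (J1 effort already set via bond 1)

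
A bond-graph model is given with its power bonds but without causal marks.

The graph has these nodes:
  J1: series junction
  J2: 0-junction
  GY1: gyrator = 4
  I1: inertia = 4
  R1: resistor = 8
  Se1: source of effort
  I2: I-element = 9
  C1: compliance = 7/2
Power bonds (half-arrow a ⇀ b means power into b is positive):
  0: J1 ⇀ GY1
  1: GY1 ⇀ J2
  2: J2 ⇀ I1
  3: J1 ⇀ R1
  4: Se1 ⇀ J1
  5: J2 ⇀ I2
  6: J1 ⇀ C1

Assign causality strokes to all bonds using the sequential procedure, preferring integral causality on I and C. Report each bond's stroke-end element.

#4 |J1  (Se1: effort source, stroke at far end)
#2 |I1  (I1: I, integral causality)
#5 |I2  (I2 outputs flow p/I2)
#1 |J2  (J2: last free bond brings effort in)
#0 |J1  (GY GY1: same side as bond 1)
#6 |J1  (C1 outputs effort q/C1)
#3 |R1  (J1 needs exactly one f-in)

β0 →J1
β1 →J2
β2 →I1
β3 →R1
β4 →J1
β5 →I2
β6 →J1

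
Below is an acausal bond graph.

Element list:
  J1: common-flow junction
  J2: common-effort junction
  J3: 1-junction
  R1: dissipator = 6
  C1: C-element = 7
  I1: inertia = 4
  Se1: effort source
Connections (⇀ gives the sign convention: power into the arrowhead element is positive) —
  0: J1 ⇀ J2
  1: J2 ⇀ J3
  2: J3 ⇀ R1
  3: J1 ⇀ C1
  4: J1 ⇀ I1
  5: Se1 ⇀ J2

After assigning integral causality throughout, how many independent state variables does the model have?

2  (C1, I1 all integral)

b5 stroke at J2  (Se1 (Se) sets effort on bond)
b0 stroke at J1  (common-e at J2 fixed by 5)
b1 stroke at J3  (J2 effort already set via bond 5)
b2 stroke at R1  (only one flow-in slot at J3)
b3 stroke at J1  (C1 integral (e out))
b4 stroke at I1  (closing 1-jn rule on J1)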